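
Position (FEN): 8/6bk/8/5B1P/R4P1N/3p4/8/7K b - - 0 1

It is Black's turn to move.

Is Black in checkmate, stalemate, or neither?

neither

Black to move; black king on h7.
In check: yes, from the white bishop on f5.
Legal moves for Black: Kh8, Kg8, Kh6.
Black is in check but has 3 legal moves → neither.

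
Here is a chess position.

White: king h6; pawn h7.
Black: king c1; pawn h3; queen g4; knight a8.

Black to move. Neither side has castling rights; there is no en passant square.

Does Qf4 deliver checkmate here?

no

After Qf4: white king on h6; in check: yes, from the black queen on f4.
White has 3 legal replies: Kg7, Kg6, Kh5.
In check but a legal move exists → not checkmate.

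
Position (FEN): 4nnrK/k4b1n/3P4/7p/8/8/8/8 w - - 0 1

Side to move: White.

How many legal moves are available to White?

0

White to move; king on h8.
In check: yes, from the black rook on g8.
Legal moves: none.
Count: 0.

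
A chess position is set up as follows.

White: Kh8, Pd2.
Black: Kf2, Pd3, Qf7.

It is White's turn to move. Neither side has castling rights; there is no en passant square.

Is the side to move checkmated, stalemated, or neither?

stalemate

White to move; white king on h8.
In check: no.
King squares — g7: attacked by Qf7; h7: attacked by Qf7; g8: attacked by Qf7.
Legal moves for White: none.
Not in check and no legal moves → stalemate.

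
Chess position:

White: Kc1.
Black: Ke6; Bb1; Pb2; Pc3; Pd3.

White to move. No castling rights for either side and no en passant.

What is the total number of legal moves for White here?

White to move; king on c1.
In check: yes, from the black pawn on b2.
Legal moves: Kd1, Kxb1.
Count: 2.

2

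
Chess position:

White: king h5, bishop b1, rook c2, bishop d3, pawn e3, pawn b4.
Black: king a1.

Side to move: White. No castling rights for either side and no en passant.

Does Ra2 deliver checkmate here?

yes

After Ra2: black king on a1; in check: yes, from the white rook on a2.
King squares — b1: attacked by Bd3; a2: attacked by Bb1; b2: attacked by Ra2.
Black has no legal moves → checkmate.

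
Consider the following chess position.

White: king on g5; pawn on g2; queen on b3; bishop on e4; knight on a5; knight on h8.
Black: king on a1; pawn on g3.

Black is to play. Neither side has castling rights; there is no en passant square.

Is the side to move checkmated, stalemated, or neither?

Black to move; black king on a1.
In check: no.
King squares — b1: attacked by Qb3; a2: attacked by Qb3; b2: attacked by Qb3.
Legal moves for Black: none.
Not in check and no legal moves → stalemate.

stalemate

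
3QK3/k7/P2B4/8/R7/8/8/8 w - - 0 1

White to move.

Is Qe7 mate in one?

no

After Qe7: black king on a7; in check: yes, from the white queen on e7.
Black has 2 legal replies: Ka8, Kb6.
In check but a legal move exists → not checkmate.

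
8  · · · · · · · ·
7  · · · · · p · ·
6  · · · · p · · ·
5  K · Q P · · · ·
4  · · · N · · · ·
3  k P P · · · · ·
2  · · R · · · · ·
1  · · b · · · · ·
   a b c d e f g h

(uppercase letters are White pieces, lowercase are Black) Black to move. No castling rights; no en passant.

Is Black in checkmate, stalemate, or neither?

Black to move; black king on a3.
In check: yes, from the white queen on c5.
King squares — a2: attacked by Rc2; b2: attacked by Rc2; b3: attacked by Nd4; a4: attacked by Pb3; b4: attacked by Pc3.
Legal moves for Black: none.
In check with no legal moves → checkmate.

checkmate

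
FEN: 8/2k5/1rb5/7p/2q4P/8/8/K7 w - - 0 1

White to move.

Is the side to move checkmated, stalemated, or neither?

stalemate

White to move; white king on a1.
In check: no.
King squares — b1: attacked by Rb6; a2: attacked by Qc4; b2: attacked by Rb6.
Legal moves for White: none.
Not in check and no legal moves → stalemate.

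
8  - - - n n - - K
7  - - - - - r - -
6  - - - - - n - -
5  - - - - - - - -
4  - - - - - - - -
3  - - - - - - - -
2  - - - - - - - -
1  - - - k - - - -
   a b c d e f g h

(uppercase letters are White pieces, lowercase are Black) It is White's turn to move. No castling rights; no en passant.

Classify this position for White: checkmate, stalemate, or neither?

White to move; white king on h8.
In check: no.
King squares — g7: attacked by Rf7; h7: attacked by Nf6; g8: attacked by Nf6.
Legal moves for White: none.
Not in check and no legal moves → stalemate.

stalemate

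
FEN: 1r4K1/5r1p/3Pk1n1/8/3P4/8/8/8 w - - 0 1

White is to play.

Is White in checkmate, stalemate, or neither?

White to move; white king on g8.
In check: yes, from the black rook on b8.
King squares — f7: attacked by Ke6; g7: attacked by Rf7; h7: attacked by Rf7; f8: attacked by Ng6; h8: attacked by Ng6.
Legal moves for White: none.
In check with no legal moves → checkmate.

checkmate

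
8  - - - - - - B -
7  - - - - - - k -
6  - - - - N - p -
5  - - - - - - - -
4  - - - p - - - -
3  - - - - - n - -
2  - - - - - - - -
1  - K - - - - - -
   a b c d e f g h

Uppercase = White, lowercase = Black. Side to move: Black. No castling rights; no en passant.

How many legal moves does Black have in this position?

4

Black to move; king on g7.
In check: yes, from the white knight on e6.
Legal moves: Kh8, Kxg8, Kh6, Kf6.
Count: 4.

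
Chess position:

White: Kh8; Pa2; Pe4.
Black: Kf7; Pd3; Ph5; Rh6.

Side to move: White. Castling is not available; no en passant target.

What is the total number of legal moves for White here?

White to move; king on h8.
In check: yes, from the black rook on h6.
Legal moves: none.
Count: 0.

0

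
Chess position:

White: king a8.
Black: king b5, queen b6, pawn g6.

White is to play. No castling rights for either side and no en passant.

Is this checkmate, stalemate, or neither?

White to move; white king on a8.
In check: no.
King squares — a7: attacked by Qb6; b7: attacked by Qb6; b8: attacked by Qb6.
Legal moves for White: none.
Not in check and no legal moves → stalemate.

stalemate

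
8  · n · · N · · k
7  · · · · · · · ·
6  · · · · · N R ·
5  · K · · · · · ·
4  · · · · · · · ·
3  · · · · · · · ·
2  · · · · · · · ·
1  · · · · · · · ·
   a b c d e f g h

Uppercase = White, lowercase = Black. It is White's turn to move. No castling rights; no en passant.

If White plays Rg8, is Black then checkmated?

yes

After Rg8: black king on h8; in check: yes, from the white rook on g8.
King squares — g7: attacked by Ne8; h7: attacked by Nf6; g8: attacked by Nf6.
Black has no legal moves → checkmate.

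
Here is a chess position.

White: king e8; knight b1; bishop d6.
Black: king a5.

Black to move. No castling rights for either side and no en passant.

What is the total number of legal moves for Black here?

Black to move; king on a5.
In check: no.
Legal moves: Kb6, Ka6, Kb5, Ka4.
Count: 4.

4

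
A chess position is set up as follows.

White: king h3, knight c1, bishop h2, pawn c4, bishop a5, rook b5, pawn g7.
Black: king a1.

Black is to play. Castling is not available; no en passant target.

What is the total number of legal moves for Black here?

0

Black to move; king on a1.
In check: no.
Legal moves: none.
Count: 0.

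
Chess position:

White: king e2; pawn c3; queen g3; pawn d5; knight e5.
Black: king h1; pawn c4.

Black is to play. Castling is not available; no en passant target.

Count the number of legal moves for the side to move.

0

Black to move; king on h1.
In check: no.
Legal moves: none.
Count: 0.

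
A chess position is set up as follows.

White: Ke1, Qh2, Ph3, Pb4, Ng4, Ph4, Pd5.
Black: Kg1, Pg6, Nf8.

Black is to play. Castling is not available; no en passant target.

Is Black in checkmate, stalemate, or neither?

checkmate

Black to move; black king on g1.
In check: yes, from the white queen on h2.
King squares — f1: attacked by Ke1; h1: attacked by Qh2; f2: attacked by Ke1; g2: attacked by Qh2; h2: attacked by Ng4.
Legal moves for Black: none.
In check with no legal moves → checkmate.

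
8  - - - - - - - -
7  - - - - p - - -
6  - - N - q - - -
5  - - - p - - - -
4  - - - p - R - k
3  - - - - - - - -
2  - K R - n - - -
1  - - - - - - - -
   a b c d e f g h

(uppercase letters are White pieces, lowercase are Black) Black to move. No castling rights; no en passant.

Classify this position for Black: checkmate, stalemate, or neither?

Black to move; black king on h4.
In check: yes, from the white rook on f4.
King squares — g3: available; h3: available; g4: attacked by Rf4; g5: available; h5: available.
Legal moves for Black: Kh5, Kg5, Kh3, Kg3, Qg4, Nxf4.
Black is in check but has 6 legal moves → neither.

neither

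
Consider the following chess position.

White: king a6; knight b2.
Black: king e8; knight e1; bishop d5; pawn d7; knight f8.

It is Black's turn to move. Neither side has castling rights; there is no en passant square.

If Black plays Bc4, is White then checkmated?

After Bc4: white king on a6; in check: yes, from the black bishop on c4.
White has 5 legal replies: Kb7, Ka7, Kb6, Ka5, Nxc4.
In check but a legal move exists → not checkmate.

no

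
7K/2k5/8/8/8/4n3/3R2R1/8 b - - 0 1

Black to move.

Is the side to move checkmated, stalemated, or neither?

Black to move; black king on c7.
In check: no.
Legal moves for Black: Kc8, Kb8, Kb7, Kc6, Kb6, Nf5, Nd5, Ng4, Nc4, Nxg2, Nc2, Nf1, Nd1.
Black has 13 legal moves and is not in check → neither.

neither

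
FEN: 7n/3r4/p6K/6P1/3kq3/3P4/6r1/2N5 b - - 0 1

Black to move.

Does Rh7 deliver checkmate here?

After Rh7: white king on h6; in check: yes, from the black rook on h7.
King squares — g5: own pawn; h5: attacked by Rh7; g6: attacked by Qe4; g7: attacked by Rh7; h7: attacked by Qe4.
White has no legal moves → checkmate.

yes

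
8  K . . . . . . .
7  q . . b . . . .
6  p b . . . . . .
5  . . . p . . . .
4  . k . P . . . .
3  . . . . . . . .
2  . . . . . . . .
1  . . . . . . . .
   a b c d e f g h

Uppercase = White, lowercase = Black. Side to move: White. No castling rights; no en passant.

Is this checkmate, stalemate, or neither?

White to move; white king on a8.
In check: yes, from the black queen on a7.
King squares — a7: attacked by Bb6; b7: attacked by Qa7; b8: attacked by Qa7.
Legal moves for White: none.
In check with no legal moves → checkmate.

checkmate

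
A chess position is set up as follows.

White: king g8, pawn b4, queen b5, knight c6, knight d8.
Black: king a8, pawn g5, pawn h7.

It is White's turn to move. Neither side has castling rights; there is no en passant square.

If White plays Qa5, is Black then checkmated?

yes

After Qa5: black king on a8; in check: yes, from the white queen on a5.
King squares — a7: attacked by Qa5; b7: attacked by Nd8; b8: attacked by Nc6.
Black has no legal moves → checkmate.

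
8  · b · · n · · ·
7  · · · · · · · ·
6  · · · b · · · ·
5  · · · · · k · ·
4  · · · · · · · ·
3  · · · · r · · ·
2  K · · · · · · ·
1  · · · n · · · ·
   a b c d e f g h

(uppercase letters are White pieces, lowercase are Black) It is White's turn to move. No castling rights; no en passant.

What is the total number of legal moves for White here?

White to move; king on a2.
In check: no.
Legal moves: Kb1, Ka1.
Count: 2.

2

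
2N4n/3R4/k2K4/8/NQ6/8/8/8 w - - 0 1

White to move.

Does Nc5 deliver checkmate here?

After Nc5: black king on a6; in check: yes, from the white knight on c5.
King squares — a5: attacked by Qb4; b5: attacked by Qb4; b6: attacked by Qb4; a7: attacked by Rd7; b7: attacked by Qb4.
Black has no legal moves → checkmate.

yes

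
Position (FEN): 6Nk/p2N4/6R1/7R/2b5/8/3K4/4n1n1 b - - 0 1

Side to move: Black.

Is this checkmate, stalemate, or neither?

checkmate

Black to move; black king on h8.
In check: yes, from the white rook on h5.
King squares — g7: attacked by Rg6; h7: attacked by Rh5; g8: attacked by Rg6.
Legal moves for Black: none.
In check with no legal moves → checkmate.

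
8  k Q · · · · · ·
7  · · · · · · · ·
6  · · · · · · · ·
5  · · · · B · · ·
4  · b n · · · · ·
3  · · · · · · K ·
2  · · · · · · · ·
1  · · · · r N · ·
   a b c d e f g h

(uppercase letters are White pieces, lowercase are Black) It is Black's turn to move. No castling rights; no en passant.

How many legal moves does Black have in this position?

0

Black to move; king on a8.
In check: yes, from the white queen on b8.
Legal moves: none.
Count: 0.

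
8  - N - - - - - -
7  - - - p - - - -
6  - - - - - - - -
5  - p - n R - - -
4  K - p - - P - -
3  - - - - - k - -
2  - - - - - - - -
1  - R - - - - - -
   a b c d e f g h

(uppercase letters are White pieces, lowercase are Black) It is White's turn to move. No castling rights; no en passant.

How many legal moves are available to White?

White to move; king on a4.
In check: yes, from the black pawn on b5.
Legal moves: Kxb5, Ka5, Ka3, Rxb5.
Count: 4.

4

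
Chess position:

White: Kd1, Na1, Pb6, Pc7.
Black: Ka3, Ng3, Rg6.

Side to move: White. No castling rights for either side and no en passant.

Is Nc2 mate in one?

After Nc2: black king on a3; in check: yes, from the white knight on c2.
Black has 4 legal replies: Ka4, Kb3, Kb2, Ka2.
In check but a legal move exists → not checkmate.

no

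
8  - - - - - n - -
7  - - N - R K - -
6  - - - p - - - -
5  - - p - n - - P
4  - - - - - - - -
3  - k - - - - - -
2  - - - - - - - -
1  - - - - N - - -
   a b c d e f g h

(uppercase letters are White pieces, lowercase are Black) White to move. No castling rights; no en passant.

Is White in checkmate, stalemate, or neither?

White to move; white king on f7.
In check: yes, from the black knight on e5.
Legal moves for White: Kg8, Kxf8, Ke8, Kg7, Kf6, Rxe5.
White is in check but has 6 legal moves → neither.

neither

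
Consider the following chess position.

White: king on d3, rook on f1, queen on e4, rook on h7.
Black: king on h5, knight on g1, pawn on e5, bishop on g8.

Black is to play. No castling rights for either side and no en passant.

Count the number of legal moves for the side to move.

Black to move; king on h5.
In check: yes, from the white rook on h7.
Legal moves: Kg5, Bxh7.
Count: 2.

2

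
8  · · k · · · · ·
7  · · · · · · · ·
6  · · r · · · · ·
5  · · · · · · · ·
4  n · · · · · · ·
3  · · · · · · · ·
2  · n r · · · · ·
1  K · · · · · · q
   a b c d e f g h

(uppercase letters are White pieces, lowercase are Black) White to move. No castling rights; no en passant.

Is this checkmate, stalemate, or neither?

White to move; white king on a1.
In check: yes, from the black queen on h1.
King squares — b1: attacked by Qh1; a2: available; b2: attacked by Rc2.
Legal moves for White: Ka2.
White is in check but has 1 legal move → neither.

neither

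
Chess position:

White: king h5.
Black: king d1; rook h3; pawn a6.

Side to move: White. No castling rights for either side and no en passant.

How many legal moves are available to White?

3

White to move; king on h5.
In check: yes, from the black rook on h3.
Legal moves: Kg6, Kg5, Kg4.
Count: 3.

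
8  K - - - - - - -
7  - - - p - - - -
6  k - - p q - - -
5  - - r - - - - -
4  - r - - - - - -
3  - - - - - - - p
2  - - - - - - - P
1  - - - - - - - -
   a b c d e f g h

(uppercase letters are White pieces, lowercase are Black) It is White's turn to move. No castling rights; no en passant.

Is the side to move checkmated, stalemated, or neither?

stalemate

White to move; white king on a8.
In check: no.
King squares — a7: attacked by Ka6; b7: attacked by Rb4; b8: attacked by Rb4.
Legal moves for White: none.
Not in check and no legal moves → stalemate.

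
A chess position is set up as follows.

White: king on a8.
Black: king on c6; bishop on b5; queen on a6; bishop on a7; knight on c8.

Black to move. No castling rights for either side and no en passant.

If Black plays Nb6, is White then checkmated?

yes

After Nb6: white king on a8; in check: yes, from the black knight on b6.
King squares — a7: attacked by Qa6; b7: attacked by Qa6; b8: attacked by Ba7.
White has no legal moves → checkmate.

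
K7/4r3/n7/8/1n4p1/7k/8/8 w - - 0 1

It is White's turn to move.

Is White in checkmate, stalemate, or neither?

stalemate

White to move; white king on a8.
In check: no.
King squares — a7: attacked by Re7; b7: attacked by Re7; b8: attacked by Na6.
Legal moves for White: none.
Not in check and no legal moves → stalemate.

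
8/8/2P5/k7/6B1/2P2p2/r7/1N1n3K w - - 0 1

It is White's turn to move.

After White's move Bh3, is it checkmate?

After Bh3: black king on a5; in check: no.
Black is not in check, so this cannot be checkmate.

no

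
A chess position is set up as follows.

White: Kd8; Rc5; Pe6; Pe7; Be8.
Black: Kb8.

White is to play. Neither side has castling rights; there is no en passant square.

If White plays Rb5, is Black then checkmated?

no

After Rb5: black king on b8; in check: yes, from the white rook on b5.
Black has 2 legal replies: Ka8, Ka7.
In check but a legal move exists → not checkmate.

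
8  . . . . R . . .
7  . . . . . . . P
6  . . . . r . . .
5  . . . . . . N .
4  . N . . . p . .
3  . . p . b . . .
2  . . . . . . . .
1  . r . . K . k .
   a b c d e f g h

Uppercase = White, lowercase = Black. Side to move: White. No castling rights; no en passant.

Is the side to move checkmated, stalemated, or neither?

neither

White to move; white king on e1.
In check: yes, from the black rook on b1.
King squares — d1: attacked by Rb1; f1: attacked by Rb1; d2: attacked by Pc3; e2: available; f2: attacked by Kg1.
Legal moves for White: Ke2.
White is in check but has 1 legal move → neither.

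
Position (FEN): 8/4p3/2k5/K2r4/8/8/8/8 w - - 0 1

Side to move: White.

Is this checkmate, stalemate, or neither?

White to move; white king on a5.
In check: yes, from the black rook on d5.
Legal moves for White: Ka6, Kb4, Ka4.
White is in check but has 3 legal moves → neither.

neither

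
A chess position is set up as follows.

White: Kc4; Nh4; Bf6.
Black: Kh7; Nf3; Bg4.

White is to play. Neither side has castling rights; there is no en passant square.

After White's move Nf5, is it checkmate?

After Nf5: black king on h7; in check: no.
Black is not in check, so this cannot be checkmate.

no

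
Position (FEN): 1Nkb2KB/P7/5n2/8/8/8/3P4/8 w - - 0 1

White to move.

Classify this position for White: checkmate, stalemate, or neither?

White to move; white king on g8.
In check: yes, from the black knight on f6.
Legal moves for White: Kf8, Kg7, Kf7, Bxf6.
White is in check but has 4 legal moves → neither.

neither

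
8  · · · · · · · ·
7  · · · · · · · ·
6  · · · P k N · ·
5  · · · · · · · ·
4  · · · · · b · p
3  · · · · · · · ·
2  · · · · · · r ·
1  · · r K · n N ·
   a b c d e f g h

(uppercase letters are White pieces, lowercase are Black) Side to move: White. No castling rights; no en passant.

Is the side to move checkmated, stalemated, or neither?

White to move; white king on d1.
In check: yes, from the black rook on c1.
King squares — c1: attacked by Bf4; e1: attacked by Rc1; c2: attacked by Rc1; d2: attacked by Nf1; e2: attacked by Rg2.
Legal moves for White: none.
In check with no legal moves → checkmate.

checkmate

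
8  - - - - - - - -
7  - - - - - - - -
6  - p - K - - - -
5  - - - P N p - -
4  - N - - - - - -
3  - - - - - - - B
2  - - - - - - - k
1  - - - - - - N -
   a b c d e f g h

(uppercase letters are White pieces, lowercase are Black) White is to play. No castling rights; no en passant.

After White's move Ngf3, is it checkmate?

After Ngf3: black king on h2; in check: yes, from the white knight on f3.
Black has 3 legal replies: Kxh3, Kg3, Kh1.
In check but a legal move exists → not checkmate.

no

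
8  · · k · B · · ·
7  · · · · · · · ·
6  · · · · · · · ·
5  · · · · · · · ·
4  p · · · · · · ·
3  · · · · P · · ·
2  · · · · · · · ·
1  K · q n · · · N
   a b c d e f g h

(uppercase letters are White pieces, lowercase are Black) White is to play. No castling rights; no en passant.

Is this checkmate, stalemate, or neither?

White to move; white king on a1.
In check: yes, from the black queen on c1.
King squares — b1: attacked by Qc1; a2: available; b2: attacked by Qc1.
Legal moves for White: Ka2.
White is in check but has 1 legal move → neither.

neither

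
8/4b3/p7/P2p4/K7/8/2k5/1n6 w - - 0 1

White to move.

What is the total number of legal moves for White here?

0

White to move; king on a4.
In check: no.
Legal moves: none.
Count: 0.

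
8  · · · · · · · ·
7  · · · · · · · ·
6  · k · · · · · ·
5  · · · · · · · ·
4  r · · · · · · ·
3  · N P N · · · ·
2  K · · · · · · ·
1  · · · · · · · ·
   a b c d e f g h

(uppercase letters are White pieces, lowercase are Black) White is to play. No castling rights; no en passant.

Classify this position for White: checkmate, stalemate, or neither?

White to move; white king on a2.
In check: yes, from the black rook on a4.
Legal moves for White: Kb2, Kb1.
White is in check but has 2 legal moves → neither.

neither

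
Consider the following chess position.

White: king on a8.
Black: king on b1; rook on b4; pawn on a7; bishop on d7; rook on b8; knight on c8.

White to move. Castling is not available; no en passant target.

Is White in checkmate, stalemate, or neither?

White to move; white king on a8.
In check: yes, from the black rook on b8.
King squares — a7: attacked by Nc8; b7: attacked by Rb4; b8: attacked by Rb4.
Legal moves for White: none.
In check with no legal moves → checkmate.

checkmate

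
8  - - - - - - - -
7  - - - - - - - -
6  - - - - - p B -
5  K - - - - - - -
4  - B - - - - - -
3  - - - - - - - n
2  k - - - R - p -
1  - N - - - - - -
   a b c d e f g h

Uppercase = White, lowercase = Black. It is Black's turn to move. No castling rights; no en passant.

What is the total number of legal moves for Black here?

Black to move; king on a2.
In check: yes, from the white rook on e2.
Legal moves: Kb3, Ka1.
Count: 2.

2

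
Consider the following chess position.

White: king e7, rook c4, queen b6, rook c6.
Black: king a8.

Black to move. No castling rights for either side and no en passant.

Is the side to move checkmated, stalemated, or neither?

Black to move; black king on a8.
In check: no.
King squares — a7: attacked by Qb6; b7: attacked by Qb6; b8: attacked by Qb6.
Legal moves for Black: none.
Not in check and no legal moves → stalemate.

stalemate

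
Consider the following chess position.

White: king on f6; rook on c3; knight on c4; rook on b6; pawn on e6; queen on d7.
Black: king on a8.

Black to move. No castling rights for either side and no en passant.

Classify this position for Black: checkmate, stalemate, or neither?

Black to move; black king on a8.
In check: no.
King squares — a7: attacked by Qd7; b7: attacked by Rb6; b8: attacked by Rb6.
Legal moves for Black: none.
Not in check and no legal moves → stalemate.

stalemate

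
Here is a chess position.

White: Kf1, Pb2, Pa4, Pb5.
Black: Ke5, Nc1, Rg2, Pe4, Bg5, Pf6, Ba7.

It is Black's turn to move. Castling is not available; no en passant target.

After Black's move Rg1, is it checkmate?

yes

After Rg1: white king on f1; in check: yes, from the black rook on g1.
King squares — e1: attacked by Rg1; g1: attacked by Ba7; e2: attacked by Nc1; f2: attacked by Ba7; g2: attacked by Rg1.
White has no legal moves → checkmate.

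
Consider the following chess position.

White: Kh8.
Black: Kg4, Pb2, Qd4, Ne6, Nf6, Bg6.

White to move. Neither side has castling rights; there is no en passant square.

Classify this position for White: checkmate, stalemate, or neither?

White to move; white king on h8.
In check: no.
King squares — g7: attacked by Ne6; h7: attacked by Nf6; g8: attacked by Nf6.
Legal moves for White: none.
Not in check and no legal moves → stalemate.

stalemate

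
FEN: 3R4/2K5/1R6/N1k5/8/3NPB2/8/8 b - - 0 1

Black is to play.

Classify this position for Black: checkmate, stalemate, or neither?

Black to move; black king on c5.
In check: yes, from the white knight on d3.
King squares — b4: attacked by Nd3; c4: attacked by Na5; d4: attacked by Pe3; b5: attacked by Rb6; d5: attacked by Bf3; b6: attacked by Kc7; c6: attacked by Bf3; d6: attacked by Rb6.
Legal moves for Black: none.
In check with no legal moves → checkmate.

checkmate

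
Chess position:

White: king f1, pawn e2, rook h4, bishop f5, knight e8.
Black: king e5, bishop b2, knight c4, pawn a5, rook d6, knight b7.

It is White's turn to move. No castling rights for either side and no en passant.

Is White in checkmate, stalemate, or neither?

White to move; white king on f1.
In check: no.
Legal moves for White include: Ng7, Nc7, Nf6, Nxd6, Bc8, Bh7, Bd7, Bg6, Be6, Bg4, Be4, Bh3, Bd3, Bc2, Bb1, Rh8, Rh7, Rh6, ... (list truncated; more exist).
White has legal moves and is not in check → neither.

neither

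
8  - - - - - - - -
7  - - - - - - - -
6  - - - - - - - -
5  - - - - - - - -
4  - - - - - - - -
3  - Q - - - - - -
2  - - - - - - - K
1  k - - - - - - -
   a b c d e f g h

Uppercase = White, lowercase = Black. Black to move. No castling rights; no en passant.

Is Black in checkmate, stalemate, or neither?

Black to move; black king on a1.
In check: no.
King squares — b1: attacked by Qb3; a2: attacked by Qb3; b2: attacked by Qb3.
Legal moves for Black: none.
Not in check and no legal moves → stalemate.

stalemate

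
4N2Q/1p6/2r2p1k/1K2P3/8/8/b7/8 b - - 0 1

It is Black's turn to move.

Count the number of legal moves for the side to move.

Black to move; king on h6.
In check: yes, from the white queen on h8.
Legal moves: Kg6, Kg5.
Count: 2.

2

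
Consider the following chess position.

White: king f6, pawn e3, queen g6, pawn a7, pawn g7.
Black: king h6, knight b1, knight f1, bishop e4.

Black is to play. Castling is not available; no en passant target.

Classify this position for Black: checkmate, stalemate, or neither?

neither

Black to move; black king on h6.
In check: yes, from the white queen on g6.
Legal moves for Black: Bxg6.
Black is in check but has 1 legal move → neither.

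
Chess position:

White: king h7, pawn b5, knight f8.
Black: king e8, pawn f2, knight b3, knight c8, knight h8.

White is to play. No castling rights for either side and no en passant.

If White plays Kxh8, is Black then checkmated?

no

After Kxh8: black king on e8; in check: no.
Black is not in check, so this cannot be checkmate.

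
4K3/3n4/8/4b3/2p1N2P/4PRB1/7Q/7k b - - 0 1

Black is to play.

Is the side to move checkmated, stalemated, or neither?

Black to move; black king on h1.
In check: yes, from the white queen on h2.
King squares — g1: attacked by Qh2; g2: attacked by Qh2; h2: attacked by Bg3.
Legal moves for Black: none.
In check with no legal moves → checkmate.

checkmate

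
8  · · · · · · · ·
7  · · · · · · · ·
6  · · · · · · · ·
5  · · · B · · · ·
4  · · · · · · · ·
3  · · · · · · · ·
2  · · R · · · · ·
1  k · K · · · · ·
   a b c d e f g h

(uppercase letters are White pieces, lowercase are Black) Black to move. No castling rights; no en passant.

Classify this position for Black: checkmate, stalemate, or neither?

stalemate

Black to move; black king on a1.
In check: no.
King squares — b1: attacked by Kc1; a2: attacked by Rc2; b2: attacked by Kc1.
Legal moves for Black: none.
Not in check and no legal moves → stalemate.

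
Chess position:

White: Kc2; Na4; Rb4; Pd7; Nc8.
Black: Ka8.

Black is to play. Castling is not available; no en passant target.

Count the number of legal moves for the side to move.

Black to move; king on a8.
In check: no.
Legal moves: none.
Count: 0.

0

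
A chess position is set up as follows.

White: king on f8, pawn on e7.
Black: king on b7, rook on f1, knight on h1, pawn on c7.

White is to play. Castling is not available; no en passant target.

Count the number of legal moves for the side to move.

3

White to move; king on f8.
In check: yes, from the black rook on f1.
Legal moves: Kg8, Ke8, Kg7.
Count: 3.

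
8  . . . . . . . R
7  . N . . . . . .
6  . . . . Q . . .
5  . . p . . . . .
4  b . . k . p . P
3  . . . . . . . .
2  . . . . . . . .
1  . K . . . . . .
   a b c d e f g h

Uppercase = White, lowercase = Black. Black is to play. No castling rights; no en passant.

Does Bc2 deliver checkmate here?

After Bc2: white king on b1; in check: yes, from the black bishop on c2.
White has 5 legal replies: Kxc2, Kb2, Ka2, Kc1, Ka1.
In check but a legal move exists → not checkmate.

no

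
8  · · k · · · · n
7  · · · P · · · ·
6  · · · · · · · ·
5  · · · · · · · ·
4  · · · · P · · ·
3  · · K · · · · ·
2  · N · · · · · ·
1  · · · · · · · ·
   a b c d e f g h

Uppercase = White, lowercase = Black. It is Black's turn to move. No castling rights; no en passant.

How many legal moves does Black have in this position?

5

Black to move; king on c8.
In check: yes, from the white pawn on d7.
Legal moves: Kd8, Kb8, Kxd7, Kc7, Kb7.
Count: 5.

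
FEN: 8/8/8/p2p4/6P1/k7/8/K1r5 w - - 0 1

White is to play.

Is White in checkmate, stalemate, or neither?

checkmate

White to move; white king on a1.
In check: yes, from the black rook on c1.
King squares — b1: attacked by Rc1; a2: attacked by Ka3; b2: attacked by Ka3.
Legal moves for White: none.
In check with no legal moves → checkmate.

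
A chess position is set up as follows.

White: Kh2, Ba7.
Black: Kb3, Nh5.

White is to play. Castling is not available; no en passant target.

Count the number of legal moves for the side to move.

White to move; king on h2.
In check: no.
Legal moves: Bb8, Bb6, Bc5, Bd4, Be3, Bf2, Bg1, Kh3, Kg2, Kh1, Kg1.
Count: 11.

11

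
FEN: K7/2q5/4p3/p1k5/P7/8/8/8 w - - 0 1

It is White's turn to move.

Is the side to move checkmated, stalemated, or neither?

stalemate

White to move; white king on a8.
In check: no.
King squares — a7: attacked by Qc7; b7: attacked by Qc7; b8: attacked by Qc7.
Legal moves for White: none.
Not in check and no legal moves → stalemate.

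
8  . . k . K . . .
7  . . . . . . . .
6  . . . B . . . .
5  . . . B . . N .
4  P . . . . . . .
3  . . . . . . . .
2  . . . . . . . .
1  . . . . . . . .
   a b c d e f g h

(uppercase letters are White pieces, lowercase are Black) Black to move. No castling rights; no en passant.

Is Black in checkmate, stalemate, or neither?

stalemate

Black to move; black king on c8.
In check: no.
King squares — b7: attacked by Bd5; c7: attacked by Bd6; d7: attacked by Ke8; b8: attacked by Bd6; d8: attacked by Ke8.
Legal moves for Black: none.
Not in check and no legal moves → stalemate.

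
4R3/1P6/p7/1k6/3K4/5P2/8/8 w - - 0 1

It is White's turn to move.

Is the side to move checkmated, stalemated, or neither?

White to move; white king on d4.
In check: no.
Legal moves for White include: Rh8, Rg8, Rf8, Rd8, Rc8, Rb8, Ra8, Re7, Re6, Re5+, Re4, Re3, Re2, Re1, Ke5, Kd5, Ke4, Ke3, ... (list truncated; more exist).
White has legal moves and is not in check → neither.

neither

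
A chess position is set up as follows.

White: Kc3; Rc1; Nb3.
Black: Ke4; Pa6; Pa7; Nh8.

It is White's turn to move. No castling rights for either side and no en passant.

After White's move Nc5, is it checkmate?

After Nc5: black king on e4; in check: yes, from the white knight on c5.
Black has 6 legal replies: Kf5, Ke5, Kd5, Kf4, Kf3, Ke3.
In check but a legal move exists → not checkmate.

no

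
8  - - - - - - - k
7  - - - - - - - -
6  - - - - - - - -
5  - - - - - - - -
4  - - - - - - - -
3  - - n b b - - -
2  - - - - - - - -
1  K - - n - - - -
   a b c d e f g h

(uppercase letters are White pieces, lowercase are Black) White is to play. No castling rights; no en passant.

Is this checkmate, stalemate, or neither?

White to move; white king on a1.
In check: no.
King squares — b1: attacked by Nc3; a2: attacked by Nc3; b2: attacked by Nd1.
Legal moves for White: none.
Not in check and no legal moves → stalemate.

stalemate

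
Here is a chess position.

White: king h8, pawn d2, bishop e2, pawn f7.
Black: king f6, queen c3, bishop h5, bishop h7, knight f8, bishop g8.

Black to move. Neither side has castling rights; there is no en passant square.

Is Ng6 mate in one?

yes

After Ng6: white king on h8; in check: yes, from the black knight on g6.
King squares — g7: attacked by Kf6; h7: attacked by Bg8; g8: attacked by Bh7.
White has no legal moves → checkmate.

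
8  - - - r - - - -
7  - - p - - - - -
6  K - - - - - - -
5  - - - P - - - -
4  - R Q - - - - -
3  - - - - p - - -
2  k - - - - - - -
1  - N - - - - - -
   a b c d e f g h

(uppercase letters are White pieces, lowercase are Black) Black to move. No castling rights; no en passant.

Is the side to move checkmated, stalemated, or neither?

neither

Black to move; black king on a2.
In check: yes, from the white queen on c4.
King squares — a1: available; b1: attacked by Rb4; b2: attacked by Rb4; a3: attacked by Nb1; b3: attacked by Rb4.
Legal moves for Black: Ka1.
Black is in check but has 1 legal move → neither.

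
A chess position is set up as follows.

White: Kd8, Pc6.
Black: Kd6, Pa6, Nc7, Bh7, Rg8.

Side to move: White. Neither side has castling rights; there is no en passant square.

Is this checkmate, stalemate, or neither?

checkmate

White to move; white king on d8.
In check: yes, from the black rook on g8.
King squares — c7: attacked by Kd6; d7: attacked by Kd6; e7: attacked by Kd6; c8: attacked by Rg8; e8: attacked by Nc7.
Legal moves for White: none.
In check with no legal moves → checkmate.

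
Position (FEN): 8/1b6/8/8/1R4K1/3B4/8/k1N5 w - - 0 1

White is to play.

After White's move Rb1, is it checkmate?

After Rb1: black king on a1; in check: yes, from the white rook on b1.
King squares — b1: attacked by Bd3; a2: attacked by Nc1; b2: attacked by Rb1.
Black has no legal moves → checkmate.

yes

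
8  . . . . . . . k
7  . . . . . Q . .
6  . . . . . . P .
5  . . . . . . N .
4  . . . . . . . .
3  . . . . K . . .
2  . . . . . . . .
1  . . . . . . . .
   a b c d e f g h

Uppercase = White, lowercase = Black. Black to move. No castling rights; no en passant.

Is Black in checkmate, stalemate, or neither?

stalemate

Black to move; black king on h8.
In check: no.
King squares — g7: attacked by Qf7; h7: attacked by Ng5; g8: attacked by Qf7.
Legal moves for Black: none.
Not in check and no legal moves → stalemate.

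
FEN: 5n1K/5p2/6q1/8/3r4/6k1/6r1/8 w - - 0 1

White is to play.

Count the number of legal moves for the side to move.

White to move; king on h8.
In check: no.
Legal moves: none.
Count: 0.

0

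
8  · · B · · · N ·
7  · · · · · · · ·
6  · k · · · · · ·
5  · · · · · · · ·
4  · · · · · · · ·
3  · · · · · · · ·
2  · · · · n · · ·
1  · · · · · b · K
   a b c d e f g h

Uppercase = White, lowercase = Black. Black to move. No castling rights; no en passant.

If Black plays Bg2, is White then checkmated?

no

After Bg2: white king on h1; in check: yes, from the black bishop on g2.
White has 2 legal replies: Kh2, Kxg2.
In check but a legal move exists → not checkmate.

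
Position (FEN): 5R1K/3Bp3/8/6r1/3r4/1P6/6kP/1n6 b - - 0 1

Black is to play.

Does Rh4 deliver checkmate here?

After Rh4: white king on h8; in check: yes, from the black rook on h4.
King squares — g7: attacked by Rg5; h7: attacked by Rh4; g8: attacked by Rg5.
White has no legal moves → checkmate.

yes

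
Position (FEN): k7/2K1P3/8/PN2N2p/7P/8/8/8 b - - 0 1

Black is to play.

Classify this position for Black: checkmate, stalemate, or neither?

Black to move; black king on a8.
In check: no.
King squares — a7: attacked by Nb5; b7: attacked by Kc7; b8: attacked by Kc7.
Legal moves for Black: none.
Not in check and no legal moves → stalemate.

stalemate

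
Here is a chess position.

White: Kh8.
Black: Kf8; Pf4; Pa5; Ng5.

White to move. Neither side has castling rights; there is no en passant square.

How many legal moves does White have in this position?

0

White to move; king on h8.
In check: no.
Legal moves: none.
Count: 0.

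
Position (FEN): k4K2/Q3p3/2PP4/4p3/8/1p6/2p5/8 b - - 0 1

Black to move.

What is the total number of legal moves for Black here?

Black to move; king on a8.
In check: yes, from the white queen on a7.
Legal moves: Kxa7.
Count: 1.

1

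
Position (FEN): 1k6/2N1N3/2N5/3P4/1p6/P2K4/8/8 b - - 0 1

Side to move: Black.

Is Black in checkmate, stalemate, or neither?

Black to move; black king on b8.
In check: yes, from the white knight on c6.
King squares — a7: attacked by Nc6; b7: available; c7: available; a8: attacked by Nc7; c8: attacked by Ne7.
Legal moves for Black: Kxc7, Kb7.
Black is in check but has 2 legal moves → neither.

neither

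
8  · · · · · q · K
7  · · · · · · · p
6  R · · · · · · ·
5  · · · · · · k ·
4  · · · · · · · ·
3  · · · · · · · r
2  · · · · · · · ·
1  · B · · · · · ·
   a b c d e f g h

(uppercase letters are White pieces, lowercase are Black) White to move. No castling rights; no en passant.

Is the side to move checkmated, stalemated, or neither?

checkmate

White to move; white king on h8.
In check: yes, from the black queen on f8.
King squares — g7: attacked by Qf8; h7: attacked by Rh3; g8: attacked by Qf8.
Legal moves for White: none.
In check with no legal moves → checkmate.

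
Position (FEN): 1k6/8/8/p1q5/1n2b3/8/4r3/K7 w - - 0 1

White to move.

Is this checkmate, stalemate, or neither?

White to move; white king on a1.
In check: no.
King squares — b1: attacked by Be4; a2: attacked by Re2; b2: attacked by Re2.
Legal moves for White: none.
Not in check and no legal moves → stalemate.

stalemate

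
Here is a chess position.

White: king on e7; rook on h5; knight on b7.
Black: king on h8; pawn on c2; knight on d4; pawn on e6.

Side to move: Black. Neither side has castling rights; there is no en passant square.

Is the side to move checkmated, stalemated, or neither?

neither

Black to move; black king on h8.
In check: yes, from the white rook on h5.
Legal moves for Black: Kg8, Kg7.
Black is in check but has 2 legal moves → neither.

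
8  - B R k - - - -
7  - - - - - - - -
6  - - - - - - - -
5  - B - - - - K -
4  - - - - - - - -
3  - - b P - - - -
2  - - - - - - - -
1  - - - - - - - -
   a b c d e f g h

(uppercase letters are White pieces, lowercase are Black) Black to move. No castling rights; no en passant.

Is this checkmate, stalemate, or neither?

neither

Black to move; black king on d8.
In check: yes, from the white rook on c8.
Legal moves for Black: Kxc8, Ke7.
Black is in check but has 2 legal moves → neither.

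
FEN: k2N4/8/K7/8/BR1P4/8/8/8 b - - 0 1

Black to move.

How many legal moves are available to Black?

0

Black to move; king on a8.
In check: no.
Legal moves: none.
Count: 0.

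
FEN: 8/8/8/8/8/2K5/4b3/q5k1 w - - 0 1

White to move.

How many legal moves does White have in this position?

White to move; king on c3.
In check: yes, from the black queen on a1.
Legal moves: Kb4, Kb3, Kd2, Kc2.
Count: 4.

4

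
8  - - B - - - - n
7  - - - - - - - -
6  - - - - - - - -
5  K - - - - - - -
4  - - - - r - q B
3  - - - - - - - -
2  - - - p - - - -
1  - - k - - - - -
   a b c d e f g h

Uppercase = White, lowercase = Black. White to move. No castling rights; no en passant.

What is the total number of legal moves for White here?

16

White to move; king on a5.
In check: no.
Legal moves: Bd7, Bb7, Be6, Ba6, Bf5, Bxg4, Kb6, Ka6, Kb5, Bd8, Be7, Bf6, Bg5, Bg3, Bf2, Be1.
Count: 16.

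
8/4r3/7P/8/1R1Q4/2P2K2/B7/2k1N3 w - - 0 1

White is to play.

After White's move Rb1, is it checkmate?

After Rb1: black king on c1; in check: yes, from the white rook on b1.
King squares — b1: attacked by Ba2; d1: attacked by Rb1; b2: attacked by Rb1; c2: attacked by Ne1; d2: attacked by Qd4.
Black has no legal moves → checkmate.

yes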